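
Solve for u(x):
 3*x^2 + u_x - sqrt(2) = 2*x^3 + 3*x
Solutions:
 u(x) = C1 + x^4/2 - x^3 + 3*x^2/2 + sqrt(2)*x


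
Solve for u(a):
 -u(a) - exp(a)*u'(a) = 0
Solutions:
 u(a) = C1*exp(exp(-a))


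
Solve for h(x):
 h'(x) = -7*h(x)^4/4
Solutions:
 h(x) = 2^(2/3)*(1/(C1 + 21*x))^(1/3)
 h(x) = (-6^(2/3) - 3*2^(2/3)*3^(1/6)*I)*(1/(C1 + 7*x))^(1/3)/6
 h(x) = (-6^(2/3) + 3*2^(2/3)*3^(1/6)*I)*(1/(C1 + 7*x))^(1/3)/6


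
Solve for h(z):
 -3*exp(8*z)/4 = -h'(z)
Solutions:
 h(z) = C1 + 3*exp(8*z)/32


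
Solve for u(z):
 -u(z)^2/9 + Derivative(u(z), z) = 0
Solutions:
 u(z) = -9/(C1 + z)


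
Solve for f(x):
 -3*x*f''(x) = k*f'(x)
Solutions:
 f(x) = C1 + x^(1 - re(k)/3)*(C2*sin(log(x)*Abs(im(k))/3) + C3*cos(log(x)*im(k)/3))


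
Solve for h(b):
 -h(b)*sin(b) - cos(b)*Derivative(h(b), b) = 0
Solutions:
 h(b) = C1*cos(b)


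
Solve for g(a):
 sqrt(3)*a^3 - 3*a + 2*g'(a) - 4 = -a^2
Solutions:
 g(a) = C1 - sqrt(3)*a^4/8 - a^3/6 + 3*a^2/4 + 2*a


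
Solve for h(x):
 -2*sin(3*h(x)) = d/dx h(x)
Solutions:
 h(x) = -acos((-C1 - exp(12*x))/(C1 - exp(12*x)))/3 + 2*pi/3
 h(x) = acos((-C1 - exp(12*x))/(C1 - exp(12*x)))/3


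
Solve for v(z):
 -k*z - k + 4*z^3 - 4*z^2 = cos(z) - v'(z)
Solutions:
 v(z) = C1 + k*z^2/2 + k*z - z^4 + 4*z^3/3 + sin(z)


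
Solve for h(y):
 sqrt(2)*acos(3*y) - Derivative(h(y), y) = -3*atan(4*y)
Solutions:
 h(y) = C1 + 3*y*atan(4*y) + sqrt(2)*(y*acos(3*y) - sqrt(1 - 9*y^2)/3) - 3*log(16*y^2 + 1)/8


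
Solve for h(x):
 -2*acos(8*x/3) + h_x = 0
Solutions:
 h(x) = C1 + 2*x*acos(8*x/3) - sqrt(9 - 64*x^2)/4


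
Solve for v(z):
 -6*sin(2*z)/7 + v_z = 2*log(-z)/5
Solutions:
 v(z) = C1 + 2*z*log(-z)/5 - 2*z/5 - 3*cos(2*z)/7


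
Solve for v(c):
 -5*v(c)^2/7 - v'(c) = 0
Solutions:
 v(c) = 7/(C1 + 5*c)


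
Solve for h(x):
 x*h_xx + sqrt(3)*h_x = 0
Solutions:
 h(x) = C1 + C2*x^(1 - sqrt(3))


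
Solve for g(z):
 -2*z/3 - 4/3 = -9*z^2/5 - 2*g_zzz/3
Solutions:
 g(z) = C1 + C2*z + C3*z^2 - 9*z^5/200 + z^4/24 + z^3/3


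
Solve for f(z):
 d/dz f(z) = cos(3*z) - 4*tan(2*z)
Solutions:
 f(z) = C1 + 2*log(cos(2*z)) + sin(3*z)/3


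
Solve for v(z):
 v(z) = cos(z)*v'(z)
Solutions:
 v(z) = C1*sqrt(sin(z) + 1)/sqrt(sin(z) - 1)


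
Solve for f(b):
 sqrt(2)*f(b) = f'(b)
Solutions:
 f(b) = C1*exp(sqrt(2)*b)


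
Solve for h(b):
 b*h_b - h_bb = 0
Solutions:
 h(b) = C1 + C2*erfi(sqrt(2)*b/2)


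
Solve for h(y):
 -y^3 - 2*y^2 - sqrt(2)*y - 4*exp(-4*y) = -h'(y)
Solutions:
 h(y) = C1 + y^4/4 + 2*y^3/3 + sqrt(2)*y^2/2 - exp(-4*y)


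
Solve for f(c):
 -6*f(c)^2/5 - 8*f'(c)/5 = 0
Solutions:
 f(c) = 4/(C1 + 3*c)


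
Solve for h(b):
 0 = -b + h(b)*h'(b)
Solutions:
 h(b) = -sqrt(C1 + b^2)
 h(b) = sqrt(C1 + b^2)


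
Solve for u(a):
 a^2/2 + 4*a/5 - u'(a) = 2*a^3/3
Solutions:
 u(a) = C1 - a^4/6 + a^3/6 + 2*a^2/5


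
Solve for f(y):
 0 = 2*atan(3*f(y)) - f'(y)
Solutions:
 Integral(1/atan(3*_y), (_y, f(y))) = C1 + 2*y


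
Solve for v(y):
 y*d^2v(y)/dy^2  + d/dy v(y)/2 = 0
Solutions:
 v(y) = C1 + C2*sqrt(y)


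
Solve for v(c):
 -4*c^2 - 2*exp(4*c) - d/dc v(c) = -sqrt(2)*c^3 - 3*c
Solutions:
 v(c) = C1 + sqrt(2)*c^4/4 - 4*c^3/3 + 3*c^2/2 - exp(4*c)/2


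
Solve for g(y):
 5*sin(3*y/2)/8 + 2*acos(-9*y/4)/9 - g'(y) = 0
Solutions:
 g(y) = C1 + 2*y*acos(-9*y/4)/9 + 2*sqrt(16 - 81*y^2)/81 - 5*cos(3*y/2)/12


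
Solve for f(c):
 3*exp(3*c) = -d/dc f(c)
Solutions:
 f(c) = C1 - exp(3*c)


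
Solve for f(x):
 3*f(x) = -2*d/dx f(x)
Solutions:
 f(x) = C1*exp(-3*x/2)


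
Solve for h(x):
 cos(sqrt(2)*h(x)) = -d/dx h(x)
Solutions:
 h(x) = sqrt(2)*(pi - asin((exp(2*sqrt(2)*C1) + exp(2*sqrt(2)*x))/(exp(2*sqrt(2)*C1) - exp(2*sqrt(2)*x))))/2
 h(x) = sqrt(2)*asin((exp(2*sqrt(2)*C1) + exp(2*sqrt(2)*x))/(exp(2*sqrt(2)*C1) - exp(2*sqrt(2)*x)))/2


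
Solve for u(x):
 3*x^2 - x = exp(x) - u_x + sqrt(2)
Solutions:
 u(x) = C1 - x^3 + x^2/2 + sqrt(2)*x + exp(x)


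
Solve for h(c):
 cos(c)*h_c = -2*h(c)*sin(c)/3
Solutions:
 h(c) = C1*cos(c)^(2/3)


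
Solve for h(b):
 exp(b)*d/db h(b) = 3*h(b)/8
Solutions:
 h(b) = C1*exp(-3*exp(-b)/8)


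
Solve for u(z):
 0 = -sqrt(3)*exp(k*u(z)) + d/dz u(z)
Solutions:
 u(z) = Piecewise((log(-1/(C1*k + sqrt(3)*k*z))/k, Ne(k, 0)), (nan, True))
 u(z) = Piecewise((C1 + sqrt(3)*z, Eq(k, 0)), (nan, True))


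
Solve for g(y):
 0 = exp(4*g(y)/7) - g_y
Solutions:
 g(y) = 7*log(-(-1/(C1 + 4*y))^(1/4)) + 7*log(7)/4
 g(y) = 7*log(-1/(C1 + 4*y))/4 + 7*log(7)/4
 g(y) = 7*log(-I*(-1/(C1 + 4*y))^(1/4)) + 7*log(7)/4
 g(y) = 7*log(I*(-1/(C1 + 4*y))^(1/4)) + 7*log(7)/4


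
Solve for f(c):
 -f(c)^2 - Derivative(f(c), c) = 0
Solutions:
 f(c) = 1/(C1 + c)


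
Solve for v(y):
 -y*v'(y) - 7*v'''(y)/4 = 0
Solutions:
 v(y) = C1 + Integral(C2*airyai(-14^(2/3)*y/7) + C3*airybi(-14^(2/3)*y/7), y)


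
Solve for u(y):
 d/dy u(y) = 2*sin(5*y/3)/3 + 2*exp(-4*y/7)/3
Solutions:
 u(y) = C1 - 2*cos(5*y/3)/5 - 7*exp(-4*y/7)/6


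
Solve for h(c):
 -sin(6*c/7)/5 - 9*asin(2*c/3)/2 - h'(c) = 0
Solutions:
 h(c) = C1 - 9*c*asin(2*c/3)/2 - 9*sqrt(9 - 4*c^2)/4 + 7*cos(6*c/7)/30


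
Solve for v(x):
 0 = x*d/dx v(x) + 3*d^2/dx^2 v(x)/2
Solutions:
 v(x) = C1 + C2*erf(sqrt(3)*x/3)


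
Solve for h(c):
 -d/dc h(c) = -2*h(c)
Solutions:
 h(c) = C1*exp(2*c)


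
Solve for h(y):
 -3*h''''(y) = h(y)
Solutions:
 h(y) = (C1*sin(sqrt(2)*3^(3/4)*y/6) + C2*cos(sqrt(2)*3^(3/4)*y/6))*exp(-sqrt(2)*3^(3/4)*y/6) + (C3*sin(sqrt(2)*3^(3/4)*y/6) + C4*cos(sqrt(2)*3^(3/4)*y/6))*exp(sqrt(2)*3^(3/4)*y/6)


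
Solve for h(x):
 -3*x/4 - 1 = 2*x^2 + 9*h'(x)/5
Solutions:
 h(x) = C1 - 10*x^3/27 - 5*x^2/24 - 5*x/9


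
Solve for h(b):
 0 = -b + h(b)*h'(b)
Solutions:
 h(b) = -sqrt(C1 + b^2)
 h(b) = sqrt(C1 + b^2)


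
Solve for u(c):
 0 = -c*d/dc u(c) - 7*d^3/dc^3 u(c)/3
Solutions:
 u(c) = C1 + Integral(C2*airyai(-3^(1/3)*7^(2/3)*c/7) + C3*airybi(-3^(1/3)*7^(2/3)*c/7), c)


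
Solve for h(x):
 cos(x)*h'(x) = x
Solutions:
 h(x) = C1 + Integral(x/cos(x), x)


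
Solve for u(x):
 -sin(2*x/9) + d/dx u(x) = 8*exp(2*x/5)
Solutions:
 u(x) = C1 + 20*exp(2*x/5) - 9*cos(2*x/9)/2


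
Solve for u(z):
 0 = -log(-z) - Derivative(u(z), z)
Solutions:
 u(z) = C1 - z*log(-z) + z


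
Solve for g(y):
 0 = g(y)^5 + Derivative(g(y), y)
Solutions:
 g(y) = -I*(1/(C1 + 4*y))^(1/4)
 g(y) = I*(1/(C1 + 4*y))^(1/4)
 g(y) = -(1/(C1 + 4*y))^(1/4)
 g(y) = (1/(C1 + 4*y))^(1/4)


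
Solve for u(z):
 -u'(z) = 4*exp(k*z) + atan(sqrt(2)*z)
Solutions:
 u(z) = C1 - z*atan(sqrt(2)*z) - 4*Piecewise((exp(k*z)/k, Ne(k, 0)), (z, True)) + sqrt(2)*log(2*z^2 + 1)/4


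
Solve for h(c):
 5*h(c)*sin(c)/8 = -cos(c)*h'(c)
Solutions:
 h(c) = C1*cos(c)^(5/8)


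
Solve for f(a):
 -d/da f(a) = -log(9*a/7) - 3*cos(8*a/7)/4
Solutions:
 f(a) = C1 + a*log(a) - a*log(7) - a + 2*a*log(3) + 21*sin(8*a/7)/32


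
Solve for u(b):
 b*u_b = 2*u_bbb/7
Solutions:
 u(b) = C1 + Integral(C2*airyai(2^(2/3)*7^(1/3)*b/2) + C3*airybi(2^(2/3)*7^(1/3)*b/2), b)


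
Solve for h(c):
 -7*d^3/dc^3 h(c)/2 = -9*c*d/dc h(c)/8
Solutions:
 h(c) = C1 + Integral(C2*airyai(3^(2/3)*98^(1/3)*c/14) + C3*airybi(3^(2/3)*98^(1/3)*c/14), c)


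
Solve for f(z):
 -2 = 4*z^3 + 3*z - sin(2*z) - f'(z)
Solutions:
 f(z) = C1 + z^4 + 3*z^2/2 + 2*z + cos(2*z)/2


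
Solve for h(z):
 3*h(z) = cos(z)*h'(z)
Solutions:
 h(z) = C1*(sin(z) + 1)^(3/2)/(sin(z) - 1)^(3/2)


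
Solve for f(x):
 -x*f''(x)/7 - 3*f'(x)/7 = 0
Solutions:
 f(x) = C1 + C2/x^2


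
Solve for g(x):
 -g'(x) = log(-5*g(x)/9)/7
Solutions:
 7*Integral(1/(log(-_y) - 2*log(3) + log(5)), (_y, g(x))) = C1 - x


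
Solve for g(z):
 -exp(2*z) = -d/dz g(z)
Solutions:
 g(z) = C1 + exp(2*z)/2


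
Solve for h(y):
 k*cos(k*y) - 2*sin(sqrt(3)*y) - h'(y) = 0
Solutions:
 h(y) = C1 + sin(k*y) + 2*sqrt(3)*cos(sqrt(3)*y)/3


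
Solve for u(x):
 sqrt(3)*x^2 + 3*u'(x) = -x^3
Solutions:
 u(x) = C1 - x^4/12 - sqrt(3)*x^3/9


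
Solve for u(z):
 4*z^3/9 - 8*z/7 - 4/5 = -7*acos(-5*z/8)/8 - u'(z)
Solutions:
 u(z) = C1 - z^4/9 + 4*z^2/7 - 7*z*acos(-5*z/8)/8 + 4*z/5 - 7*sqrt(64 - 25*z^2)/40


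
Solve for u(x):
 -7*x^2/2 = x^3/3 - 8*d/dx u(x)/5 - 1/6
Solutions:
 u(x) = C1 + 5*x^4/96 + 35*x^3/48 - 5*x/48


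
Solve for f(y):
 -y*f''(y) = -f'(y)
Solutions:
 f(y) = C1 + C2*y^2


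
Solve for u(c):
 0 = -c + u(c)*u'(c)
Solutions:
 u(c) = -sqrt(C1 + c^2)
 u(c) = sqrt(C1 + c^2)


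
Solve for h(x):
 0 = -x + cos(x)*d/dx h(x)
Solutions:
 h(x) = C1 + Integral(x/cos(x), x)


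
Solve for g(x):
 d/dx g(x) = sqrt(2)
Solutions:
 g(x) = C1 + sqrt(2)*x


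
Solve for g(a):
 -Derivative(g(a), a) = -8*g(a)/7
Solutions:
 g(a) = C1*exp(8*a/7)


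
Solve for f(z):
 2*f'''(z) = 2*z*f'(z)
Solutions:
 f(z) = C1 + Integral(C2*airyai(z) + C3*airybi(z), z)


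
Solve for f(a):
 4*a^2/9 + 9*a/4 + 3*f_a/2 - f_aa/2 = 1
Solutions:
 f(a) = C1 + C2*exp(3*a) - 8*a^3/81 - 275*a^2/324 + 49*a/486


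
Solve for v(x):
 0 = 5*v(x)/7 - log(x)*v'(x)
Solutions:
 v(x) = C1*exp(5*li(x)/7)


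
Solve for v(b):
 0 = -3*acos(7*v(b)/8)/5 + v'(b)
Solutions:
 Integral(1/acos(7*_y/8), (_y, v(b))) = C1 + 3*b/5


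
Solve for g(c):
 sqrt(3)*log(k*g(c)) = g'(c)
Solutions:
 li(k*g(c))/k = C1 + sqrt(3)*c


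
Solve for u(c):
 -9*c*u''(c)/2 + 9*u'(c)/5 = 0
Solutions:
 u(c) = C1 + C2*c^(7/5)


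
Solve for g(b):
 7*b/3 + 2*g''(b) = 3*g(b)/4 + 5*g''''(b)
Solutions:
 g(b) = 28*b/9 + (C1*sin(sqrt(2)*3^(1/4)*5^(3/4)*b*sin(atan(sqrt(11)/2)/2)/10) + C2*cos(sqrt(2)*3^(1/4)*5^(3/4)*b*sin(atan(sqrt(11)/2)/2)/10))*exp(-sqrt(2)*3^(1/4)*5^(3/4)*b*cos(atan(sqrt(11)/2)/2)/10) + (C3*sin(sqrt(2)*3^(1/4)*5^(3/4)*b*sin(atan(sqrt(11)/2)/2)/10) + C4*cos(sqrt(2)*3^(1/4)*5^(3/4)*b*sin(atan(sqrt(11)/2)/2)/10))*exp(sqrt(2)*3^(1/4)*5^(3/4)*b*cos(atan(sqrt(11)/2)/2)/10)


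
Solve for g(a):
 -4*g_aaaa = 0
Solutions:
 g(a) = C1 + C2*a + C3*a^2 + C4*a^3


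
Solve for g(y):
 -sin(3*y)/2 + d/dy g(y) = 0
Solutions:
 g(y) = C1 - cos(3*y)/6


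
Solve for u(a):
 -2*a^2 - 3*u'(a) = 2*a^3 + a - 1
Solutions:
 u(a) = C1 - a^4/6 - 2*a^3/9 - a^2/6 + a/3


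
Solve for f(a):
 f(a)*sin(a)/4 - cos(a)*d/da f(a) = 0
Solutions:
 f(a) = C1/cos(a)^(1/4)


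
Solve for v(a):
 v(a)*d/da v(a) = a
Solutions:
 v(a) = -sqrt(C1 + a^2)
 v(a) = sqrt(C1 + a^2)


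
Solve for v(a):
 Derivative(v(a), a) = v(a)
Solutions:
 v(a) = C1*exp(a)


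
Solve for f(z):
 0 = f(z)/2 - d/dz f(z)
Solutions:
 f(z) = C1*exp(z/2)


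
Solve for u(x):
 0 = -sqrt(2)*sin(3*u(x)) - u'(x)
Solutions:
 u(x) = -acos((-C1 - exp(6*sqrt(2)*x))/(C1 - exp(6*sqrt(2)*x)))/3 + 2*pi/3
 u(x) = acos((-C1 - exp(6*sqrt(2)*x))/(C1 - exp(6*sqrt(2)*x)))/3


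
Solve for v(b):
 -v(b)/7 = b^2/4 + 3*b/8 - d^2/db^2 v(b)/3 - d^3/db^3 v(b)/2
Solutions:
 v(b) = C1*exp(-b*(28*7^(1/3)/(27*sqrt(617) + 673)^(1/3) + 28 + 7^(2/3)*(27*sqrt(617) + 673)^(1/3))/126)*sin(sqrt(3)*7^(1/3)*b*(-7^(1/3)*(27*sqrt(617) + 673)^(1/3) + 28/(27*sqrt(617) + 673)^(1/3))/126) + C2*exp(-b*(28*7^(1/3)/(27*sqrt(617) + 673)^(1/3) + 28 + 7^(2/3)*(27*sqrt(617) + 673)^(1/3))/126)*cos(sqrt(3)*7^(1/3)*b*(-7^(1/3)*(27*sqrt(617) + 673)^(1/3) + 28/(27*sqrt(617) + 673)^(1/3))/126) + C3*exp(b*(-14 + 28*7^(1/3)/(27*sqrt(617) + 673)^(1/3) + 7^(2/3)*(27*sqrt(617) + 673)^(1/3))/63) - 7*b^2/4 - 21*b/8 - 49/6


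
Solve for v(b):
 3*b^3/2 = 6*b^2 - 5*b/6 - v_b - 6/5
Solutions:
 v(b) = C1 - 3*b^4/8 + 2*b^3 - 5*b^2/12 - 6*b/5


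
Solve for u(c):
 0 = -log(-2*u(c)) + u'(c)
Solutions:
 -Integral(1/(log(-_y) + log(2)), (_y, u(c))) = C1 - c


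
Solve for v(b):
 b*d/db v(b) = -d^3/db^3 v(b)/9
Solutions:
 v(b) = C1 + Integral(C2*airyai(-3^(2/3)*b) + C3*airybi(-3^(2/3)*b), b)


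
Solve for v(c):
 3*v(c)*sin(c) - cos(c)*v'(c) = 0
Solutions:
 v(c) = C1/cos(c)^3


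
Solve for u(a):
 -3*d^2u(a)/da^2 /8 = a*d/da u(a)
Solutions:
 u(a) = C1 + C2*erf(2*sqrt(3)*a/3)


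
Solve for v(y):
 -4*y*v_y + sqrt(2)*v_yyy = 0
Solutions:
 v(y) = C1 + Integral(C2*airyai(sqrt(2)*y) + C3*airybi(sqrt(2)*y), y)


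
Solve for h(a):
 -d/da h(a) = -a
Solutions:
 h(a) = C1 + a^2/2


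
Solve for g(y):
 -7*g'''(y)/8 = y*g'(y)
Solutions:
 g(y) = C1 + Integral(C2*airyai(-2*7^(2/3)*y/7) + C3*airybi(-2*7^(2/3)*y/7), y)


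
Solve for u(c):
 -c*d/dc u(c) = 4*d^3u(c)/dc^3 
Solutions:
 u(c) = C1 + Integral(C2*airyai(-2^(1/3)*c/2) + C3*airybi(-2^(1/3)*c/2), c)


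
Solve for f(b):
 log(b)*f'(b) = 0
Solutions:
 f(b) = C1


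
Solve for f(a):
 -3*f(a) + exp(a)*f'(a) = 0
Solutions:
 f(a) = C1*exp(-3*exp(-a))


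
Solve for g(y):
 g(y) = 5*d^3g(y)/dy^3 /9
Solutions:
 g(y) = C3*exp(15^(2/3)*y/5) + (C1*sin(3*3^(1/6)*5^(2/3)*y/10) + C2*cos(3*3^(1/6)*5^(2/3)*y/10))*exp(-15^(2/3)*y/10)


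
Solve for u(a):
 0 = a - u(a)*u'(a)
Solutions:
 u(a) = -sqrt(C1 + a^2)
 u(a) = sqrt(C1 + a^2)


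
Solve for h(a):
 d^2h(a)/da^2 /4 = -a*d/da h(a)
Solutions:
 h(a) = C1 + C2*erf(sqrt(2)*a)


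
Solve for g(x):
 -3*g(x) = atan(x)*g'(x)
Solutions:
 g(x) = C1*exp(-3*Integral(1/atan(x), x))


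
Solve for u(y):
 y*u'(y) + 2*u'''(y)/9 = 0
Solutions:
 u(y) = C1 + Integral(C2*airyai(-6^(2/3)*y/2) + C3*airybi(-6^(2/3)*y/2), y)


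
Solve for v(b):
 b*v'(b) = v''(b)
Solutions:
 v(b) = C1 + C2*erfi(sqrt(2)*b/2)


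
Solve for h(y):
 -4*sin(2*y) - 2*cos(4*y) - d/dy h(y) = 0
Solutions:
 h(y) = C1 - sin(4*y)/2 + 2*cos(2*y)


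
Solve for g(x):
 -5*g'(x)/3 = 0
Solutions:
 g(x) = C1


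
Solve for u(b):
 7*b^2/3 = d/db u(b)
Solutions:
 u(b) = C1 + 7*b^3/9


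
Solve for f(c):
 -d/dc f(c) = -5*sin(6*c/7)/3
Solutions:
 f(c) = C1 - 35*cos(6*c/7)/18


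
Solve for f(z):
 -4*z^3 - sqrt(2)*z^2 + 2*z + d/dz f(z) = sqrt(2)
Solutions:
 f(z) = C1 + z^4 + sqrt(2)*z^3/3 - z^2 + sqrt(2)*z


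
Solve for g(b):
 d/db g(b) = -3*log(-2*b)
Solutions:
 g(b) = C1 - 3*b*log(-b) + 3*b*(1 - log(2))


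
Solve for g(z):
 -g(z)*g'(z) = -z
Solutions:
 g(z) = -sqrt(C1 + z^2)
 g(z) = sqrt(C1 + z^2)


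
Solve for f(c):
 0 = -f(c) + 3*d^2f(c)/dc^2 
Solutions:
 f(c) = C1*exp(-sqrt(3)*c/3) + C2*exp(sqrt(3)*c/3)


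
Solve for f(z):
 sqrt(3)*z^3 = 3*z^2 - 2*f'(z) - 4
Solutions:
 f(z) = C1 - sqrt(3)*z^4/8 + z^3/2 - 2*z


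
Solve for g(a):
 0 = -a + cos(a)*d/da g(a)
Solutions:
 g(a) = C1 + Integral(a/cos(a), a)


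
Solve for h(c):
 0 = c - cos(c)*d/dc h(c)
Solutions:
 h(c) = C1 + Integral(c/cos(c), c)


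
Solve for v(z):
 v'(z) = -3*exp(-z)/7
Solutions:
 v(z) = C1 + 3*exp(-z)/7


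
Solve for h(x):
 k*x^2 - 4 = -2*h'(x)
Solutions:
 h(x) = C1 - k*x^3/6 + 2*x


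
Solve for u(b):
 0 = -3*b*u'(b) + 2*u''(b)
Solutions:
 u(b) = C1 + C2*erfi(sqrt(3)*b/2)


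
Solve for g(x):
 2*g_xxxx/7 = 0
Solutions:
 g(x) = C1 + C2*x + C3*x^2 + C4*x^3


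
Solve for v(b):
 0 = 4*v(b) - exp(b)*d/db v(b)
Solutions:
 v(b) = C1*exp(-4*exp(-b))


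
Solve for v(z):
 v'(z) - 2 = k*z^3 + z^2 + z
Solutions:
 v(z) = C1 + k*z^4/4 + z^3/3 + z^2/2 + 2*z


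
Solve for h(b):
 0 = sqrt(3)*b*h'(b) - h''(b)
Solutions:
 h(b) = C1 + C2*erfi(sqrt(2)*3^(1/4)*b/2)


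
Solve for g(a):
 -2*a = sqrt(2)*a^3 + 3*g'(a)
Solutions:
 g(a) = C1 - sqrt(2)*a^4/12 - a^2/3


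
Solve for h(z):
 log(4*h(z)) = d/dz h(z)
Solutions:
 -Integral(1/(log(_y) + 2*log(2)), (_y, h(z))) = C1 - z


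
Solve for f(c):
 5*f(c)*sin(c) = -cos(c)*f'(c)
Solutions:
 f(c) = C1*cos(c)^5


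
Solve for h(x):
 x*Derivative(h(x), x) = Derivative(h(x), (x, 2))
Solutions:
 h(x) = C1 + C2*erfi(sqrt(2)*x/2)


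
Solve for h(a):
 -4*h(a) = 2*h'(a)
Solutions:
 h(a) = C1*exp(-2*a)


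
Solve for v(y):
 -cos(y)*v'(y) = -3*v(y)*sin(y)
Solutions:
 v(y) = C1/cos(y)^3


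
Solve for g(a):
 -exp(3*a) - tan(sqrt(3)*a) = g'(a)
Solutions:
 g(a) = C1 - exp(3*a)/3 + sqrt(3)*log(cos(sqrt(3)*a))/3


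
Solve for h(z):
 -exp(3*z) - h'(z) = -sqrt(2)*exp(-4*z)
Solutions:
 h(z) = C1 - exp(3*z)/3 - sqrt(2)*exp(-4*z)/4


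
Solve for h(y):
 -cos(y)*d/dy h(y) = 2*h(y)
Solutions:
 h(y) = C1*(sin(y) - 1)/(sin(y) + 1)


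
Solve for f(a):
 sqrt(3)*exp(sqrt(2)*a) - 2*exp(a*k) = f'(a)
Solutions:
 f(a) = C1 + sqrt(6)*exp(sqrt(2)*a)/2 - 2*exp(a*k)/k


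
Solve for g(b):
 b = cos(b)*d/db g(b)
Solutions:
 g(b) = C1 + Integral(b/cos(b), b)


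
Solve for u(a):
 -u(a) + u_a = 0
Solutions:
 u(a) = C1*exp(a)


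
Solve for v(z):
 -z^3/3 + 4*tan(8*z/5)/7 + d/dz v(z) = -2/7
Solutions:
 v(z) = C1 + z^4/12 - 2*z/7 + 5*log(cos(8*z/5))/14


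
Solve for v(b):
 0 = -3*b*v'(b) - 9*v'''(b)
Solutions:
 v(b) = C1 + Integral(C2*airyai(-3^(2/3)*b/3) + C3*airybi(-3^(2/3)*b/3), b)


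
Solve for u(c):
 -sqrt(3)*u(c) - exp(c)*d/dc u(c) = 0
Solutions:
 u(c) = C1*exp(sqrt(3)*exp(-c))


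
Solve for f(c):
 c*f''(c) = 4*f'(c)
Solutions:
 f(c) = C1 + C2*c^5


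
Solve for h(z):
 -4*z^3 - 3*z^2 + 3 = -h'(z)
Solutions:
 h(z) = C1 + z^4 + z^3 - 3*z


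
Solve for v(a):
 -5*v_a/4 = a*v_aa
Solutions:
 v(a) = C1 + C2/a^(1/4)


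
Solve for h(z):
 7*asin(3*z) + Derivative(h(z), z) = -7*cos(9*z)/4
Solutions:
 h(z) = C1 - 7*z*asin(3*z) - 7*sqrt(1 - 9*z^2)/3 - 7*sin(9*z)/36


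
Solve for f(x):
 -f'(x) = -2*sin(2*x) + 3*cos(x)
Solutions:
 f(x) = C1 + 2*sin(x)^2 - 3*sin(x)


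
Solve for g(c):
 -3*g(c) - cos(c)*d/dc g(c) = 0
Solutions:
 g(c) = C1*(sin(c) - 1)^(3/2)/(sin(c) + 1)^(3/2)


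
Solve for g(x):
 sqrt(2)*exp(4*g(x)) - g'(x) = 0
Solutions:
 g(x) = log(-(-1/(C1 + 4*sqrt(2)*x))^(1/4))
 g(x) = log(-1/(C1 + 4*sqrt(2)*x))/4
 g(x) = log(-I*(-1/(C1 + 4*sqrt(2)*x))^(1/4))
 g(x) = log(I*(-1/(C1 + 4*sqrt(2)*x))^(1/4))


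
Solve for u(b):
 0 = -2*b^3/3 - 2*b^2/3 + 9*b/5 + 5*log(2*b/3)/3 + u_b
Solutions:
 u(b) = C1 + b^4/6 + 2*b^3/9 - 9*b^2/10 - 5*b*log(b)/3 - 5*b*log(2)/3 + 5*b/3 + 5*b*log(3)/3


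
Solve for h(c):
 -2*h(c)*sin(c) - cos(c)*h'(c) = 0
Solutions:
 h(c) = C1*cos(c)^2


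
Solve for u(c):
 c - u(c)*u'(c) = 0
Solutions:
 u(c) = -sqrt(C1 + c^2)
 u(c) = sqrt(C1 + c^2)


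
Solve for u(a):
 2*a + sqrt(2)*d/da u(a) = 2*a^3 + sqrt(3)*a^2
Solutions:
 u(a) = C1 + sqrt(2)*a^4/4 + sqrt(6)*a^3/6 - sqrt(2)*a^2/2


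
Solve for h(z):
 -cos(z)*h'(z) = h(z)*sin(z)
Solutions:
 h(z) = C1*cos(z)


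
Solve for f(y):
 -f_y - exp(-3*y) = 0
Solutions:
 f(y) = C1 + exp(-3*y)/3


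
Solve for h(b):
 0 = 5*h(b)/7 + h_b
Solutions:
 h(b) = C1*exp(-5*b/7)


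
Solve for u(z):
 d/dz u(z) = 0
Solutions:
 u(z) = C1


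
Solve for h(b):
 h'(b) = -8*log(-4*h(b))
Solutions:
 Integral(1/(log(-_y) + 2*log(2)), (_y, h(b)))/8 = C1 - b


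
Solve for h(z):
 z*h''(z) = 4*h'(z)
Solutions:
 h(z) = C1 + C2*z^5


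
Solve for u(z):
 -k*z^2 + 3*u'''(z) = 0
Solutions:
 u(z) = C1 + C2*z + C3*z^2 + k*z^5/180


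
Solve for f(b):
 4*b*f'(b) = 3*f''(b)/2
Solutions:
 f(b) = C1 + C2*erfi(2*sqrt(3)*b/3)


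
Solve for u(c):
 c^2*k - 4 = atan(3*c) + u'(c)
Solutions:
 u(c) = C1 + c^3*k/3 - c*atan(3*c) - 4*c + log(9*c^2 + 1)/6


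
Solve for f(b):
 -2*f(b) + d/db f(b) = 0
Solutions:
 f(b) = C1*exp(2*b)


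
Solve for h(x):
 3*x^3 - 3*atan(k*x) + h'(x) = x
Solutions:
 h(x) = C1 - 3*x^4/4 + x^2/2 + 3*Piecewise((x*atan(k*x) - log(k^2*x^2 + 1)/(2*k), Ne(k, 0)), (0, True))


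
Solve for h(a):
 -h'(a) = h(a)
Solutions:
 h(a) = C1*exp(-a)


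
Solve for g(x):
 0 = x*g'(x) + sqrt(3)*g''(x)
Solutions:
 g(x) = C1 + C2*erf(sqrt(2)*3^(3/4)*x/6)


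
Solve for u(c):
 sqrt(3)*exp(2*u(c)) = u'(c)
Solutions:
 u(c) = log(-sqrt(-1/(C1 + sqrt(3)*c))) - log(2)/2
 u(c) = log(-1/(C1 + sqrt(3)*c))/2 - log(2)/2


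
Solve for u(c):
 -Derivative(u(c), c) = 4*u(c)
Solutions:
 u(c) = C1*exp(-4*c)


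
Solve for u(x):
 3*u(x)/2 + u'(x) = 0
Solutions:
 u(x) = C1*exp(-3*x/2)


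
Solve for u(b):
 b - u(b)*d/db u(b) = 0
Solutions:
 u(b) = -sqrt(C1 + b^2)
 u(b) = sqrt(C1 + b^2)


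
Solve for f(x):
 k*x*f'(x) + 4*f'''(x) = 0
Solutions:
 f(x) = C1 + Integral(C2*airyai(2^(1/3)*x*(-k)^(1/3)/2) + C3*airybi(2^(1/3)*x*(-k)^(1/3)/2), x)


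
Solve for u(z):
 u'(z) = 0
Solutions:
 u(z) = C1


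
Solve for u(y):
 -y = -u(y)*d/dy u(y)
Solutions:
 u(y) = -sqrt(C1 + y^2)
 u(y) = sqrt(C1 + y^2)


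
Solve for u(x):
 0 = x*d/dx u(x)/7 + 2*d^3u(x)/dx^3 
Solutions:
 u(x) = C1 + Integral(C2*airyai(-14^(2/3)*x/14) + C3*airybi(-14^(2/3)*x/14), x)


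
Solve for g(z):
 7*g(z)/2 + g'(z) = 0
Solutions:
 g(z) = C1*exp(-7*z/2)


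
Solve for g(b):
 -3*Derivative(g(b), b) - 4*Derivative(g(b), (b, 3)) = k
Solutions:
 g(b) = C1 + C2*sin(sqrt(3)*b/2) + C3*cos(sqrt(3)*b/2) - b*k/3


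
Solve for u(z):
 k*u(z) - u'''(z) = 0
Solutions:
 u(z) = C1*exp(k^(1/3)*z) + C2*exp(k^(1/3)*z*(-1 + sqrt(3)*I)/2) + C3*exp(-k^(1/3)*z*(1 + sqrt(3)*I)/2)


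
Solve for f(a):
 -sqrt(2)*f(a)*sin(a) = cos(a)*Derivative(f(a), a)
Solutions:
 f(a) = C1*cos(a)^(sqrt(2))


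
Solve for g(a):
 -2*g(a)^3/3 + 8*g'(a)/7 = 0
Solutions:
 g(a) = -sqrt(6)*sqrt(-1/(C1 + 7*a))
 g(a) = sqrt(6)*sqrt(-1/(C1 + 7*a))


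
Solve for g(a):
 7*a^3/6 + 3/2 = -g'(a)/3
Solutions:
 g(a) = C1 - 7*a^4/8 - 9*a/2


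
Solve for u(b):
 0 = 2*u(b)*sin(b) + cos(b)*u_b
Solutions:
 u(b) = C1*cos(b)^2


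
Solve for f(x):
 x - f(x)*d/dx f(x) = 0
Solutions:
 f(x) = -sqrt(C1 + x^2)
 f(x) = sqrt(C1 + x^2)


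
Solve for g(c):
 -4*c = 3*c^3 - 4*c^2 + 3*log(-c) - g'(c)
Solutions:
 g(c) = C1 + 3*c^4/4 - 4*c^3/3 + 2*c^2 + 3*c*log(-c) - 3*c


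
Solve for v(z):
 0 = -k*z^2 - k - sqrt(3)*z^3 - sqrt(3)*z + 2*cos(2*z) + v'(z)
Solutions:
 v(z) = C1 + k*z^3/3 + k*z + sqrt(3)*z^4/4 + sqrt(3)*z^2/2 - sin(2*z)


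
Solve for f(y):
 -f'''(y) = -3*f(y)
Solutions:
 f(y) = C3*exp(3^(1/3)*y) + (C1*sin(3^(5/6)*y/2) + C2*cos(3^(5/6)*y/2))*exp(-3^(1/3)*y/2)


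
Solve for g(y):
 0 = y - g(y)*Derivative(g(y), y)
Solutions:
 g(y) = -sqrt(C1 + y^2)
 g(y) = sqrt(C1 + y^2)


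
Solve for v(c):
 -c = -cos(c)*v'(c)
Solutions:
 v(c) = C1 + Integral(c/cos(c), c)


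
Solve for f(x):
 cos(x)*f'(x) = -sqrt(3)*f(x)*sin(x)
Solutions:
 f(x) = C1*cos(x)^(sqrt(3))


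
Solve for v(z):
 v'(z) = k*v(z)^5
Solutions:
 v(z) = -(-1/(C1 + 4*k*z))^(1/4)
 v(z) = (-1/(C1 + 4*k*z))^(1/4)
 v(z) = -I*(-1/(C1 + 4*k*z))^(1/4)
 v(z) = I*(-1/(C1 + 4*k*z))^(1/4)


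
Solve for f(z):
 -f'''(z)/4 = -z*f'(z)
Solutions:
 f(z) = C1 + Integral(C2*airyai(2^(2/3)*z) + C3*airybi(2^(2/3)*z), z)


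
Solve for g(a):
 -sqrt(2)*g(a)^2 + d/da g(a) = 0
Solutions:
 g(a) = -1/(C1 + sqrt(2)*a)


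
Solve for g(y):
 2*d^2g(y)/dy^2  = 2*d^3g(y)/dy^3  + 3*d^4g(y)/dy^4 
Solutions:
 g(y) = C1 + C2*y + C3*exp(y*(-1 + sqrt(7))/3) + C4*exp(-y*(1 + sqrt(7))/3)


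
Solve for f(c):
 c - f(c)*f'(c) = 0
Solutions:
 f(c) = -sqrt(C1 + c^2)
 f(c) = sqrt(C1 + c^2)


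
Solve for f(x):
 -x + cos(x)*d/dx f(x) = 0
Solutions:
 f(x) = C1 + Integral(x/cos(x), x)


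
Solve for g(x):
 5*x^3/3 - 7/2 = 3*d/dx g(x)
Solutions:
 g(x) = C1 + 5*x^4/36 - 7*x/6


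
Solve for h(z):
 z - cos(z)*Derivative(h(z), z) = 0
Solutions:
 h(z) = C1 + Integral(z/cos(z), z)


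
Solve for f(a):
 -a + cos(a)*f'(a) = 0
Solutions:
 f(a) = C1 + Integral(a/cos(a), a)


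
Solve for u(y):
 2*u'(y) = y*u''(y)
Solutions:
 u(y) = C1 + C2*y^3


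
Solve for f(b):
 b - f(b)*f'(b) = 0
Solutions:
 f(b) = -sqrt(C1 + b^2)
 f(b) = sqrt(C1 + b^2)


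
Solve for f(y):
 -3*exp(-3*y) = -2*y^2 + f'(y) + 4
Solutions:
 f(y) = C1 + 2*y^3/3 - 4*y + exp(-3*y)


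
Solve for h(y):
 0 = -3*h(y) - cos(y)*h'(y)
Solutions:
 h(y) = C1*(sin(y) - 1)^(3/2)/(sin(y) + 1)^(3/2)


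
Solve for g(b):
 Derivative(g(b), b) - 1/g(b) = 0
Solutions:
 g(b) = -sqrt(C1 + 2*b)
 g(b) = sqrt(C1 + 2*b)


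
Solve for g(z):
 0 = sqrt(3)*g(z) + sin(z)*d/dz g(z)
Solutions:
 g(z) = C1*(cos(z) + 1)^(sqrt(3)/2)/(cos(z) - 1)^(sqrt(3)/2)


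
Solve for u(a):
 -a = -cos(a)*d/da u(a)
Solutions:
 u(a) = C1 + Integral(a/cos(a), a)


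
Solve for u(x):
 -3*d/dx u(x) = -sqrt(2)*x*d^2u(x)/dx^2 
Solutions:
 u(x) = C1 + C2*x^(1 + 3*sqrt(2)/2)


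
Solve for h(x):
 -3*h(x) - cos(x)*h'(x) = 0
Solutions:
 h(x) = C1*(sin(x) - 1)^(3/2)/(sin(x) + 1)^(3/2)


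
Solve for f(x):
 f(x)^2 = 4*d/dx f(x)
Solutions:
 f(x) = -4/(C1 + x)


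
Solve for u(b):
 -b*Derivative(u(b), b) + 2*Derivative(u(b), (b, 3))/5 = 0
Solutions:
 u(b) = C1 + Integral(C2*airyai(2^(2/3)*5^(1/3)*b/2) + C3*airybi(2^(2/3)*5^(1/3)*b/2), b)


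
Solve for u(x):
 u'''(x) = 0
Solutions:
 u(x) = C1 + C2*x + C3*x^2


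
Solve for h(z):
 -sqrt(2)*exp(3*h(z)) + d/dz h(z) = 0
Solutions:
 h(z) = log(-1/(C1 + 3*sqrt(2)*z))/3
 h(z) = log((-1/(C1 + sqrt(2)*z))^(1/3)*(-3^(2/3) - 3*3^(1/6)*I)/6)
 h(z) = log((-1/(C1 + sqrt(2)*z))^(1/3)*(-3^(2/3) + 3*3^(1/6)*I)/6)


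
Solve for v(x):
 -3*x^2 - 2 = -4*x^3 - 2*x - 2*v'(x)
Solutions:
 v(x) = C1 - x^4/2 + x^3/2 - x^2/2 + x


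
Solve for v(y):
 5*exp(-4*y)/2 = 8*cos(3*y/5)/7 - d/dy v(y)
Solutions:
 v(y) = C1 + 40*sin(3*y/5)/21 + 5*exp(-4*y)/8


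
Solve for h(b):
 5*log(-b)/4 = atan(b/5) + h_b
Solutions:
 h(b) = C1 + 5*b*log(-b)/4 - b*atan(b/5) - 5*b/4 + 5*log(b^2 + 25)/2


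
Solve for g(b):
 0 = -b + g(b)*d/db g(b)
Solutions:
 g(b) = -sqrt(C1 + b^2)
 g(b) = sqrt(C1 + b^2)


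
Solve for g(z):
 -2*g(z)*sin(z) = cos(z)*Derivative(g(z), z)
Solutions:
 g(z) = C1*cos(z)^2


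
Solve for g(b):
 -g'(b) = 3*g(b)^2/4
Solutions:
 g(b) = 4/(C1 + 3*b)


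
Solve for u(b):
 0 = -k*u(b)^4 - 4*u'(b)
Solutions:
 u(b) = 2^(2/3)*(1/(C1 + 3*b*k))^(1/3)
 u(b) = (-6^(2/3) - 3*2^(2/3)*3^(1/6)*I)*(1/(C1 + b*k))^(1/3)/6
 u(b) = (-6^(2/3) + 3*2^(2/3)*3^(1/6)*I)*(1/(C1 + b*k))^(1/3)/6


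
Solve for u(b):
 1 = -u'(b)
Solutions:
 u(b) = C1 - b


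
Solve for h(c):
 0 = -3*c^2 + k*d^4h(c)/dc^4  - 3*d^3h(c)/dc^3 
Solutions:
 h(c) = C1 + C2*c + C3*c^2 + C4*exp(3*c/k) - c^5/60 - c^4*k/36 - c^3*k^2/27


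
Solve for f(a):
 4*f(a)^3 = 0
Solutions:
 f(a) = 0


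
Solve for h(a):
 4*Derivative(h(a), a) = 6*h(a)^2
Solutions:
 h(a) = -2/(C1 + 3*a)


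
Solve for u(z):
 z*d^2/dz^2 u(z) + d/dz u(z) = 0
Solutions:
 u(z) = C1 + C2*log(z)


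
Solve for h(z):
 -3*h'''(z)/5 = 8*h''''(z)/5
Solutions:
 h(z) = C1 + C2*z + C3*z^2 + C4*exp(-3*z/8)


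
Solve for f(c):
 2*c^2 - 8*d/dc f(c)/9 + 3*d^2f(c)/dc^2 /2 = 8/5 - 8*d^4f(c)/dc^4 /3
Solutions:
 f(c) = C1 + C2*exp(-3^(1/3)*c*(-9/(32 + sqrt(1267))^(1/3) + 3^(1/3)*(32 + sqrt(1267))^(1/3))/24)*sin(3^(1/6)*c*(3*3^(2/3)/(32 + sqrt(1267))^(1/3) + (32 + sqrt(1267))^(1/3))/8) + C3*exp(-3^(1/3)*c*(-9/(32 + sqrt(1267))^(1/3) + 3^(1/3)*(32 + sqrt(1267))^(1/3))/24)*cos(3^(1/6)*c*(3*3^(2/3)/(32 + sqrt(1267))^(1/3) + (32 + sqrt(1267))^(1/3))/8) + C4*exp(3^(1/3)*c*(-9/(32 + sqrt(1267))^(1/3) + 3^(1/3)*(32 + sqrt(1267))^(1/3))/12) + 3*c^3/4 + 243*c^2/64 + 28197*c/2560


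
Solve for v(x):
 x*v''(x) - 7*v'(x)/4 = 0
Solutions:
 v(x) = C1 + C2*x^(11/4)


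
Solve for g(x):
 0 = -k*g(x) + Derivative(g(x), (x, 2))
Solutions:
 g(x) = C1*exp(-sqrt(k)*x) + C2*exp(sqrt(k)*x)


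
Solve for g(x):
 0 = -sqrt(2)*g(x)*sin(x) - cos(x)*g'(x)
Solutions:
 g(x) = C1*cos(x)^(sqrt(2))


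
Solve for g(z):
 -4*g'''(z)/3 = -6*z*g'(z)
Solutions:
 g(z) = C1 + Integral(C2*airyai(6^(2/3)*z/2) + C3*airybi(6^(2/3)*z/2), z)


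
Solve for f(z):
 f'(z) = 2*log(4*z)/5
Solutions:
 f(z) = C1 + 2*z*log(z)/5 - 2*z/5 + 4*z*log(2)/5


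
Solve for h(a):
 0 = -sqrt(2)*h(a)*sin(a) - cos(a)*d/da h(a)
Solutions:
 h(a) = C1*cos(a)^(sqrt(2))


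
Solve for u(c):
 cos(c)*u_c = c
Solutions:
 u(c) = C1 + Integral(c/cos(c), c)


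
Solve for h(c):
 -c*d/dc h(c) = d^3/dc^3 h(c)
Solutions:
 h(c) = C1 + Integral(C2*airyai(-c) + C3*airybi(-c), c)


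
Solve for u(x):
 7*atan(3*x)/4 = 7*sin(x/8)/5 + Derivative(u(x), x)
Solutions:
 u(x) = C1 + 7*x*atan(3*x)/4 - 7*log(9*x^2 + 1)/24 + 56*cos(x/8)/5


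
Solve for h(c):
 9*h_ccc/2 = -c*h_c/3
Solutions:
 h(c) = C1 + Integral(C2*airyai(-2^(1/3)*c/3) + C3*airybi(-2^(1/3)*c/3), c)


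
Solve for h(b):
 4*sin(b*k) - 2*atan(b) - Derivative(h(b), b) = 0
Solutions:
 h(b) = C1 - 2*b*atan(b) + 4*Piecewise((-cos(b*k)/k, Ne(k, 0)), (0, True)) + log(b^2 + 1)


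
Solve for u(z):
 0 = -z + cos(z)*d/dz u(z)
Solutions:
 u(z) = C1 + Integral(z/cos(z), z)


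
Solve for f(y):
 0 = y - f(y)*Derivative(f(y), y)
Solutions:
 f(y) = -sqrt(C1 + y^2)
 f(y) = sqrt(C1 + y^2)


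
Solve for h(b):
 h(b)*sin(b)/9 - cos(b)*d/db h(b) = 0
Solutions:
 h(b) = C1/cos(b)^(1/9)


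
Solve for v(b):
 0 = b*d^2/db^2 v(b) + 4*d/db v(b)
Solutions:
 v(b) = C1 + C2/b^3


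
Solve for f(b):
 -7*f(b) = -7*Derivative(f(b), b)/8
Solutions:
 f(b) = C1*exp(8*b)


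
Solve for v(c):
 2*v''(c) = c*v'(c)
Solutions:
 v(c) = C1 + C2*erfi(c/2)


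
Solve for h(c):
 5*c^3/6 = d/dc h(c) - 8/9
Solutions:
 h(c) = C1 + 5*c^4/24 + 8*c/9


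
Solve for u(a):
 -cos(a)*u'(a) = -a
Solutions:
 u(a) = C1 + Integral(a/cos(a), a)


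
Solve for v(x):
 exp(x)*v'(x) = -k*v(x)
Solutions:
 v(x) = C1*exp(k*exp(-x))


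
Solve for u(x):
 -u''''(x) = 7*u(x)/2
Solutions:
 u(x) = (C1*sin(14^(1/4)*x/2) + C2*cos(14^(1/4)*x/2))*exp(-14^(1/4)*x/2) + (C3*sin(14^(1/4)*x/2) + C4*cos(14^(1/4)*x/2))*exp(14^(1/4)*x/2)


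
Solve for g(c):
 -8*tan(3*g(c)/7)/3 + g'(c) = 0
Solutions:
 g(c) = -7*asin(C1*exp(8*c/7))/3 + 7*pi/3
 g(c) = 7*asin(C1*exp(8*c/7))/3


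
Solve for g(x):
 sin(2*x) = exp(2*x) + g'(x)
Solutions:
 g(x) = C1 - exp(2*x)/2 - cos(2*x)/2


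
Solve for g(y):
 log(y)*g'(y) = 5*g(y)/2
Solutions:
 g(y) = C1*exp(5*li(y)/2)


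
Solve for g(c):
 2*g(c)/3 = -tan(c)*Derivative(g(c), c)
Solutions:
 g(c) = C1/sin(c)^(2/3)


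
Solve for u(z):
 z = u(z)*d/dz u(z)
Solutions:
 u(z) = -sqrt(C1 + z^2)
 u(z) = sqrt(C1 + z^2)


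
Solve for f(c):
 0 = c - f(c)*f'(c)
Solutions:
 f(c) = -sqrt(C1 + c^2)
 f(c) = sqrt(C1 + c^2)


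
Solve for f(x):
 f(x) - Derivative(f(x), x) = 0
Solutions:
 f(x) = C1*exp(x)


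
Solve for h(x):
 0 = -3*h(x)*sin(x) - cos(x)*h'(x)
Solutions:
 h(x) = C1*cos(x)^3


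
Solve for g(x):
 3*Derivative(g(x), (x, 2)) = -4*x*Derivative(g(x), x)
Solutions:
 g(x) = C1 + C2*erf(sqrt(6)*x/3)


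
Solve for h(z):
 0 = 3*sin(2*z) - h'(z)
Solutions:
 h(z) = C1 - 3*cos(2*z)/2


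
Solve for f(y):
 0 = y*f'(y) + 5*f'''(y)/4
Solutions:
 f(y) = C1 + Integral(C2*airyai(-10^(2/3)*y/5) + C3*airybi(-10^(2/3)*y/5), y)


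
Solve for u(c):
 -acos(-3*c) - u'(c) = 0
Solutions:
 u(c) = C1 - c*acos(-3*c) - sqrt(1 - 9*c^2)/3


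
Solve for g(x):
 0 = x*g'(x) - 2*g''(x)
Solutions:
 g(x) = C1 + C2*erfi(x/2)


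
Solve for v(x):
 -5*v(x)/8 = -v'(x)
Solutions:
 v(x) = C1*exp(5*x/8)


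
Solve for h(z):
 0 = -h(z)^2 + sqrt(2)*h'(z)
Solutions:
 h(z) = -2/(C1 + sqrt(2)*z)


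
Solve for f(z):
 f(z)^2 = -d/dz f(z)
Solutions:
 f(z) = 1/(C1 + z)


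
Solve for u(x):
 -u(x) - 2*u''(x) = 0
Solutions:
 u(x) = C1*sin(sqrt(2)*x/2) + C2*cos(sqrt(2)*x/2)


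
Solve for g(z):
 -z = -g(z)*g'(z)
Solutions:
 g(z) = -sqrt(C1 + z^2)
 g(z) = sqrt(C1 + z^2)


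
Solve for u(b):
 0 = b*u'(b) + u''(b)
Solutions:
 u(b) = C1 + C2*erf(sqrt(2)*b/2)


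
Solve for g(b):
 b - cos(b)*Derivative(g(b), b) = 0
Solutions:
 g(b) = C1 + Integral(b/cos(b), b)


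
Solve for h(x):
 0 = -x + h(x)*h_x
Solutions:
 h(x) = -sqrt(C1 + x^2)
 h(x) = sqrt(C1 + x^2)


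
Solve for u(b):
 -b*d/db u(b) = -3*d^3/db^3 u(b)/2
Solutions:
 u(b) = C1 + Integral(C2*airyai(2^(1/3)*3^(2/3)*b/3) + C3*airybi(2^(1/3)*3^(2/3)*b/3), b)


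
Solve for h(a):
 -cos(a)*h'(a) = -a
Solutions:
 h(a) = C1 + Integral(a/cos(a), a)


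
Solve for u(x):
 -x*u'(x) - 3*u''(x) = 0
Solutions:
 u(x) = C1 + C2*erf(sqrt(6)*x/6)


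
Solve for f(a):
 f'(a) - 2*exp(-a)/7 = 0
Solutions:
 f(a) = C1 - 2*exp(-a)/7


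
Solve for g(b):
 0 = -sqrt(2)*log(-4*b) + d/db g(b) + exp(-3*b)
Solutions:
 g(b) = C1 + sqrt(2)*b*log(-b) + sqrt(2)*b*(-1 + 2*log(2)) + exp(-3*b)/3


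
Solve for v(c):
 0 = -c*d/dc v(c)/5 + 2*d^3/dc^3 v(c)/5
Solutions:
 v(c) = C1 + Integral(C2*airyai(2^(2/3)*c/2) + C3*airybi(2^(2/3)*c/2), c)


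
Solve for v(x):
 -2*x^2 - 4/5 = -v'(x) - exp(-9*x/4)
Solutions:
 v(x) = C1 + 2*x^3/3 + 4*x/5 + 4*exp(-9*x/4)/9


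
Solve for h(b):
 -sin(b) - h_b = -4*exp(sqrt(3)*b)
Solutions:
 h(b) = C1 + 4*sqrt(3)*exp(sqrt(3)*b)/3 + cos(b)


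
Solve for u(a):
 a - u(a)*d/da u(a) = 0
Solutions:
 u(a) = -sqrt(C1 + a^2)
 u(a) = sqrt(C1 + a^2)


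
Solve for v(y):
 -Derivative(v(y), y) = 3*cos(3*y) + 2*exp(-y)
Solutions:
 v(y) = C1 - sin(3*y) + 2*exp(-y)


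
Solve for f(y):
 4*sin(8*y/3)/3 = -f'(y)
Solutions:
 f(y) = C1 + cos(8*y/3)/2


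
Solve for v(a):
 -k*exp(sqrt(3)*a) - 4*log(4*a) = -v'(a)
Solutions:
 v(a) = C1 + 4*a*log(a) + 4*a*(-1 + 2*log(2)) + sqrt(3)*k*exp(sqrt(3)*a)/3


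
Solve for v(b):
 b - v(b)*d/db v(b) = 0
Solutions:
 v(b) = -sqrt(C1 + b^2)
 v(b) = sqrt(C1 + b^2)


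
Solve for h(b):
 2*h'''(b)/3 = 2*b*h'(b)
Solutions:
 h(b) = C1 + Integral(C2*airyai(3^(1/3)*b) + C3*airybi(3^(1/3)*b), b)


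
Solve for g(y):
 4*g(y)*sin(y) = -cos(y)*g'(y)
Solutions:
 g(y) = C1*cos(y)^4


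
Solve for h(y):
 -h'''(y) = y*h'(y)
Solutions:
 h(y) = C1 + Integral(C2*airyai(-y) + C3*airybi(-y), y)


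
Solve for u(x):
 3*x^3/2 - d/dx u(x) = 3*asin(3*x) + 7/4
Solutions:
 u(x) = C1 + 3*x^4/8 - 3*x*asin(3*x) - 7*x/4 - sqrt(1 - 9*x^2)


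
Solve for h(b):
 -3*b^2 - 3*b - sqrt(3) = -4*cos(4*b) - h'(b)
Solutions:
 h(b) = C1 + b^3 + 3*b^2/2 + sqrt(3)*b - sin(4*b)


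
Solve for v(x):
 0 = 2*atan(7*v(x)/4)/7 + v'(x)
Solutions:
 Integral(1/atan(7*_y/4), (_y, v(x))) = C1 - 2*x/7


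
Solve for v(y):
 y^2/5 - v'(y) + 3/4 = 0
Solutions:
 v(y) = C1 + y^3/15 + 3*y/4


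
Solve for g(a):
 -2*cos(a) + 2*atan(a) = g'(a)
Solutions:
 g(a) = C1 + 2*a*atan(a) - log(a^2 + 1) - 2*sin(a)


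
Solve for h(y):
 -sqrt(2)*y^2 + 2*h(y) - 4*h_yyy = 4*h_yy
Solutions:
 h(y) = C1*exp(-y*(2*2^(2/3)/(3*sqrt(57) + 23)^(1/3) + 4 + 2^(1/3)*(3*sqrt(57) + 23)^(1/3))/12)*sin(2^(1/3)*sqrt(3)*y*(-(3*sqrt(57) + 23)^(1/3) + 2*2^(1/3)/(3*sqrt(57) + 23)^(1/3))/12) + C2*exp(-y*(2*2^(2/3)/(3*sqrt(57) + 23)^(1/3) + 4 + 2^(1/3)*(3*sqrt(57) + 23)^(1/3))/12)*cos(2^(1/3)*sqrt(3)*y*(-(3*sqrt(57) + 23)^(1/3) + 2*2^(1/3)/(3*sqrt(57) + 23)^(1/3))/12) + C3*exp(y*(-2 + 2*2^(2/3)/(3*sqrt(57) + 23)^(1/3) + 2^(1/3)*(3*sqrt(57) + 23)^(1/3))/6) + sqrt(2)*y^2/2 + 2*sqrt(2)


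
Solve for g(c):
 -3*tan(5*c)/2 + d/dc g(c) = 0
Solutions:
 g(c) = C1 - 3*log(cos(5*c))/10


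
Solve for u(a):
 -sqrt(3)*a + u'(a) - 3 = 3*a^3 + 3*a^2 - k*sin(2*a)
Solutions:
 u(a) = C1 + 3*a^4/4 + a^3 + sqrt(3)*a^2/2 + 3*a + k*cos(2*a)/2


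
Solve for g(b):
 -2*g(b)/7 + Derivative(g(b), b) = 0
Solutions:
 g(b) = C1*exp(2*b/7)


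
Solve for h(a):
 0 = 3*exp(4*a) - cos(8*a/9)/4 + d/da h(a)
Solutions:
 h(a) = C1 - 3*exp(4*a)/4 + 9*sin(8*a/9)/32


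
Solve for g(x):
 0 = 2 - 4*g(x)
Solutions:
 g(x) = 1/2


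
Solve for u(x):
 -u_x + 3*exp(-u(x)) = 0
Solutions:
 u(x) = log(C1 + 3*x)


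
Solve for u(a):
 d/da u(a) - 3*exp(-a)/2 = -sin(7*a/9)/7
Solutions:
 u(a) = C1 + 9*cos(7*a/9)/49 - 3*exp(-a)/2


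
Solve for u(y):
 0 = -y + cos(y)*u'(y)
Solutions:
 u(y) = C1 + Integral(y/cos(y), y)


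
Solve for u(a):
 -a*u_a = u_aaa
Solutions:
 u(a) = C1 + Integral(C2*airyai(-a) + C3*airybi(-a), a)


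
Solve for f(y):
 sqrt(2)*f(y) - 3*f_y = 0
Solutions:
 f(y) = C1*exp(sqrt(2)*y/3)


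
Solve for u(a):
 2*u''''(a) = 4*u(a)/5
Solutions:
 u(a) = C1*exp(-2^(1/4)*5^(3/4)*a/5) + C2*exp(2^(1/4)*5^(3/4)*a/5) + C3*sin(2^(1/4)*5^(3/4)*a/5) + C4*cos(2^(1/4)*5^(3/4)*a/5)


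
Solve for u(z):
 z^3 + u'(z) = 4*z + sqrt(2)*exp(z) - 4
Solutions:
 u(z) = C1 - z^4/4 + 2*z^2 - 4*z + sqrt(2)*exp(z)


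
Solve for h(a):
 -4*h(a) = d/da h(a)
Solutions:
 h(a) = C1*exp(-4*a)


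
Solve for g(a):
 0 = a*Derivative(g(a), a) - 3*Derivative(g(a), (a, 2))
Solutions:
 g(a) = C1 + C2*erfi(sqrt(6)*a/6)


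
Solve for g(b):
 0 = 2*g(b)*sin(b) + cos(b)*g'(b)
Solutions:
 g(b) = C1*cos(b)^2


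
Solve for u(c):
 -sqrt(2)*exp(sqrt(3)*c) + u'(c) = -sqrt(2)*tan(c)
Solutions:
 u(c) = C1 + sqrt(6)*exp(sqrt(3)*c)/3 + sqrt(2)*log(cos(c))


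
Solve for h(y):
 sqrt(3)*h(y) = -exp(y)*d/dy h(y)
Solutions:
 h(y) = C1*exp(sqrt(3)*exp(-y))


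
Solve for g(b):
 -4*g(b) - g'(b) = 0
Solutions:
 g(b) = C1*exp(-4*b)


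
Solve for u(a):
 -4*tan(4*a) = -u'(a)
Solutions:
 u(a) = C1 - log(cos(4*a))


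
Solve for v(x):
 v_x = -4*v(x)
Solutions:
 v(x) = C1*exp(-4*x)


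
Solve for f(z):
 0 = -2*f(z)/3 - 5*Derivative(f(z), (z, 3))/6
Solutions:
 f(z) = C3*exp(-10^(2/3)*z/5) + (C1*sin(10^(2/3)*sqrt(3)*z/10) + C2*cos(10^(2/3)*sqrt(3)*z/10))*exp(10^(2/3)*z/10)


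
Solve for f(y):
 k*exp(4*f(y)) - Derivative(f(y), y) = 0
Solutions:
 f(y) = log(-(-1/(C1 + 4*k*y))^(1/4))
 f(y) = log(-1/(C1 + 4*k*y))/4
 f(y) = log(-I*(-1/(C1 + 4*k*y))^(1/4))
 f(y) = log(I*(-1/(C1 + 4*k*y))^(1/4))


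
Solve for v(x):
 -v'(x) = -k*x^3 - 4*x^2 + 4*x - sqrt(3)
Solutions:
 v(x) = C1 + k*x^4/4 + 4*x^3/3 - 2*x^2 + sqrt(3)*x


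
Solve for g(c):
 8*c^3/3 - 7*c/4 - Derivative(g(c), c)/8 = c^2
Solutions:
 g(c) = C1 + 16*c^4/3 - 8*c^3/3 - 7*c^2


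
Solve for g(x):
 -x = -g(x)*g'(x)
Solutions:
 g(x) = -sqrt(C1 + x^2)
 g(x) = sqrt(C1 + x^2)


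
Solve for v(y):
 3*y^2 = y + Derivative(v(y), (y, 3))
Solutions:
 v(y) = C1 + C2*y + C3*y^2 + y^5/20 - y^4/24


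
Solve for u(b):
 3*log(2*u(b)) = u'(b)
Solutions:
 -Integral(1/(log(_y) + log(2)), (_y, u(b)))/3 = C1 - b


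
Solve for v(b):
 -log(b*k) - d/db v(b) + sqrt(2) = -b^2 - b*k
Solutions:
 v(b) = C1 + b^3/3 + b^2*k/2 - b*log(b*k) + b*(1 + sqrt(2))


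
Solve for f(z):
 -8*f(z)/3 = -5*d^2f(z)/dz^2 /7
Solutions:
 f(z) = C1*exp(-2*sqrt(210)*z/15) + C2*exp(2*sqrt(210)*z/15)


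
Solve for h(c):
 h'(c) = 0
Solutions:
 h(c) = C1


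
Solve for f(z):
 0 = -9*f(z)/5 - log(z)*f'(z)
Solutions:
 f(z) = C1*exp(-9*li(z)/5)


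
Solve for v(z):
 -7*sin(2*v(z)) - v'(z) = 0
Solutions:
 v(z) = pi - acos((-C1 - exp(28*z))/(C1 - exp(28*z)))/2
 v(z) = acos((-C1 - exp(28*z))/(C1 - exp(28*z)))/2


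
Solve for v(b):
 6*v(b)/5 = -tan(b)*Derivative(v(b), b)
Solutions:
 v(b) = C1/sin(b)^(6/5)


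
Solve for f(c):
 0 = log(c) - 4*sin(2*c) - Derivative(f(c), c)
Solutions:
 f(c) = C1 + c*log(c) - c + 2*cos(2*c)


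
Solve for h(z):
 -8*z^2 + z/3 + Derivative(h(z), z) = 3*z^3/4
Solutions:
 h(z) = C1 + 3*z^4/16 + 8*z^3/3 - z^2/6


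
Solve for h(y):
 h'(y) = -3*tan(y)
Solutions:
 h(y) = C1 + 3*log(cos(y))
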